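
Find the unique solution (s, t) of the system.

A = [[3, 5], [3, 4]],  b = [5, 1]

Forward elimination on [A|b]:
R2 <- R2 - (1)*R1:  [  0  -1  -4 ]
Row echelon form:
[ 3   5  |   5 ]
[ 0  -1  |  -4 ]
Back-substitution:
t = (-4) / -1 = 4
s = (5 - (5)*(4)) / 3 = -5

(-5, 4)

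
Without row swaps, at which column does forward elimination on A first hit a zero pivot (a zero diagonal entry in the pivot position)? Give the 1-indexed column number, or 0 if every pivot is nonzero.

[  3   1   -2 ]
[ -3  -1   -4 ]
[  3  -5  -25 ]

Naive forward elimination:
R2 <- R2 - (-1)*R1:  [  0   0  -6 ]
R3 <- R3 - (1)*R1:  [   0   -6  -23 ]
Matrix at this point:
[ 3   1   -2 ]
[ 0   0   -6 ]
[ 0  -6  -23 ]
Pivot entry (2,2) is zero but row 3 has -6 in column 2 -> naive elimination stops; a row interchange (e.g. R2 <-> R3) would be required here.

first zero-pivot column = 2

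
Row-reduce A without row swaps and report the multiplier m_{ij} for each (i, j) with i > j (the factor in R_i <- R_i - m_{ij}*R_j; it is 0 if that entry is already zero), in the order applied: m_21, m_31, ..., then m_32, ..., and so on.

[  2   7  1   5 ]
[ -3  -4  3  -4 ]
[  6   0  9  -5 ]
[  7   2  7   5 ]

multipliers: -3/2, 3, 7/2, -42/13, -45/13, 248/267

Forward elimination:
R2 <- R2 - (-3/2)*R1:  [    0  13/2   9/2   7/2 ]
R3 <- R3 - (3)*R1:  [   0  -21    6  -20 ]
R4 <- R4 - (7/2)*R1:  [     0  -45/2    7/2  -25/2 ]
R3 <- R3 - (-42/13)*R2:  [       0        0   267/13  -113/13 ]
R4 <- R4 - (-45/13)*R2:  [      0       0  248/13   -5/13 ]
R4 <- R4 - (248/267)*R3:  [        0         0         0  2053/267 ]
Multipliers (in order of application): m_{21} = -3/2, m_{31} = 3, m_{41} = 7/2, m_{32} = -42/13, m_{42} = -45/13, m_{43} = 248/267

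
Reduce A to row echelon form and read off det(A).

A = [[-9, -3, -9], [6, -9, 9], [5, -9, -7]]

Forward elimination:
R2 <- R2 - (-2/3)*R1:  [   0  -11    3 ]
R3 <- R3 - (-5/9)*R1:  [     0  -32/3    -12 ]
R3 <- R3 - (32/33)*R2:  [       0        0  -164/11 ]
Upper-triangular form:
[ -9   -3       -9 ]
[  0  -11        3 ]
[  0    0  -164/11 ]
det(A) = (-1)^0 * (-9) * (-11) * (-164/11) = -1476  (0 row swaps -> sign +1)

det(A) = -1476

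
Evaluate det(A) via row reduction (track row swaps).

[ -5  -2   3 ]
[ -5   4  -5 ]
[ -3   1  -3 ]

det(A) = 56

Forward elimination:
R2 <- R2 - (1)*R1:  [  0   6  -8 ]
R3 <- R3 - (3/5)*R1:  [     0   11/5  -24/5 ]
R3 <- R3 - (11/30)*R2:  [      0       0  -28/15 ]
Upper-triangular form:
[ -5  -2       3 ]
[  0   6      -8 ]
[  0   0  -28/15 ]
det(A) = (-1)^0 * (-5) * (6) * (-28/15) = 56  (0 row swaps -> sign +1)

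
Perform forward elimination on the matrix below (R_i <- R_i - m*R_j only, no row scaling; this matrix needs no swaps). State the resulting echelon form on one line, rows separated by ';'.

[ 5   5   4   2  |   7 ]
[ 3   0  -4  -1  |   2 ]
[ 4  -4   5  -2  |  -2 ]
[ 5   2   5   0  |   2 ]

Forward elimination:
R2 <- R2 - (3/5)*R1:  [     0     -3  -32/5  -11/5  -11/5 ]
R3 <- R3 - (4/5)*R1:  [     0     -8    9/5  -18/5  -38/5 ]
R4 <- R4 - (1)*R1:  [  0  -3   1  -2  -5 ]
R3 <- R3 - (8/3)*R2:  [      0       0  283/15   34/15  -26/15 ]
R4 <- R4 - (1)*R2:  [     0      0   37/5    1/5  -14/5 ]
R4 <- R4 - (111/283)*R3:  [        0         0         0  -195/283  -600/283 ]
Row echelon form:
[ 5   5       4         2  |         7 ]
[ 0  -3   -32/5     -11/5  |     -11/5 ]
[ 0   0  283/15     34/15  |    -26/15 ]
[ 0   0       0  -195/283  |  -600/283 ]

REF = [5 5 4 2 7; 0 -3 -32/5 -11/5 -11/5; 0 0 283/15 34/15 -26/15; 0 0 0 -195/283 -600/283]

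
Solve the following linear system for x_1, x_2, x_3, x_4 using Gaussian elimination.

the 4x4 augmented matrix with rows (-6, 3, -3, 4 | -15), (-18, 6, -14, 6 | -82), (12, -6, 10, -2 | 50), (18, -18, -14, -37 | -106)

Forward elimination on [A|b]:
R2 <- R2 - (3)*R1:  [   0   -3   -5   -6  -37 ]
R3 <- R3 - (-2)*R1:  [  0   0   4   6  20 ]
R4 <- R4 - (-3)*R1:  [    0    -9   -23   -25  -151 ]
R4 <- R4 - (3)*R2:  [   0    0   -8   -7  -40 ]
R4 <- R4 - (-2)*R3:  [ 0  0  0  5  0 ]
Row echelon form:
[ -6   3  -3   4  |  -15 ]
[  0  -3  -5  -6  |  -37 ]
[  0   0   4   6  |   20 ]
[  0   0   0   5  |    0 ]
Back-substitution:
x_4 = (0) / 5 = 0
x_3 = (20 - (6)*(0)) / 4 = 5
x_2 = (-37 - (-5)*(5) - (-6)*(0)) / -3 = 4
x_1 = (-15 - (3)*(4) - (-3)*(5) - (4)*(0)) / -6 = 2

(2, 4, 5, 0)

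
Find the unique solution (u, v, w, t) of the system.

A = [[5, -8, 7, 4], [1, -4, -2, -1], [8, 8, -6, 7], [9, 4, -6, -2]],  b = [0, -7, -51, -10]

(0, 1, 4, -5)

Forward elimination on [A|b]:
R2 <- R2 - (1/5)*R1:  [     0  -12/5  -17/5   -9/5     -7 ]
R3 <- R3 - (8/5)*R1:  [     0  104/5  -86/5    3/5    -51 ]
R4 <- R4 - (9/5)*R1:  [     0   92/5  -93/5  -46/5    -10 ]
R3 <- R3 - (-26/3)*R2:  [      0       0  -140/3     -15  -335/3 ]
R4 <- R4 - (-23/3)*R2:  [      0       0  -134/3     -23  -191/3 ]
R4 <- R4 - (67/70)*R3:  [       0        0        0  -121/14   605/14 ]
Row echelon form:
[ 5     -8       7        4  |       0 ]
[ 0  -12/5   -17/5     -9/5  |      -7 ]
[ 0      0  -140/3      -15  |  -335/3 ]
[ 0      0       0  -121/14  |  605/14 ]
Back-substitution:
t = (605/14) / (-121/14) = -5
w = (-335/3 - (-15)*(-5)) / (-140/3) = 4
v = (-7 - (-17/5)*(4) - (-9/5)*(-5)) / (-12/5) = 1
u = (0 - (-8)*(1) - (7)*(4) - (4)*(-5)) / 5 = 0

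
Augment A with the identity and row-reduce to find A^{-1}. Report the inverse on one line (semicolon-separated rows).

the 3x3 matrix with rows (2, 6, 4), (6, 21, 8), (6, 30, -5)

inverse = [115/2 -25 6; -13 17/3 -4/3; -9 4 -1]

Gauss-Jordan on [A | I]:
R1 <- (1/2)*R1:  [   1    3    2  |  1/2    0    0 ]
R2 <- R2 - (6)*R1:  [  0   3  -4  |  -3   1   0 ]
R3 <- R3 - (6)*R1:  [   0   12  -17  |   -3    0    1 ]
R2 <- (1/3)*R2:  [    0     1  -4/3  |    -1   1/3     0 ]
R1 <- R1 - (3)*R2:  [   1    0    6  |  7/2   -1    0 ]
R3 <- R3 - (12)*R2:  [  0   0  -1  |   9  -4   1 ]
R3 <- (1/-1)*R3:  [  0   0   1  |  -9   4  -1 ]
R1 <- R1 - (6)*R3:  [     1      0      0  |  115/2    -25      6 ]
R2 <- R2 - (-4/3)*R3:  [    0     1     0  |   -13  17/3  -4/3 ]
Right block of [I | A^{-1}] is the inverse:
[ 115/2   -25     6 ]
[   -13  17/3  -4/3 ]
[    -9     4    -1 ]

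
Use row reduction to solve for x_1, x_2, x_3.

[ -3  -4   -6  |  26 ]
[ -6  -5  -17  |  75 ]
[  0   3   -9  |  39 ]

(-2, 1, -4)

Forward elimination on [A|b]:
R2 <- R2 - (2)*R1:  [  0   3  -5  23 ]
R3 <- R3 - (1)*R2:  [  0   0  -4  16 ]
Row echelon form:
[ -3  -4  -6  |  26 ]
[  0   3  -5  |  23 ]
[  0   0  -4  |  16 ]
Back-substitution:
x_3 = (16) / -4 = -4
x_2 = (23 - (-5)*(-4)) / 3 = 1
x_1 = (26 - (-4)*(1) - (-6)*(-4)) / -3 = -2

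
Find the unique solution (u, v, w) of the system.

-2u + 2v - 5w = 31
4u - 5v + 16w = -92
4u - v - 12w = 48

Forward elimination on [A|b]:
R2 <- R2 - (-2)*R1:  [   0   -1    6  -30 ]
R3 <- R3 - (-2)*R1:  [   0    3  -22  110 ]
R3 <- R3 - (-3)*R2:  [  0   0  -4  20 ]
Row echelon form:
[ -2   2  -5  |   31 ]
[  0  -1   6  |  -30 ]
[  0   0  -4  |   20 ]
Back-substitution:
w = (20) / -4 = -5
v = (-30 - (6)*(-5)) / -1 = 0
u = (31 - (2)*(0) - (-5)*(-5)) / -2 = -3

(-3, 0, -5)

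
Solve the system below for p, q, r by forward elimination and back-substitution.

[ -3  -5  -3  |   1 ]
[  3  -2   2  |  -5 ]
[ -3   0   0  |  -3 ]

(1, 1, -3)

Forward elimination on [A|b]:
R2 <- R2 - (-1)*R1:  [  0  -7  -1  -4 ]
R3 <- R3 - (1)*R1:  [  0   5   3  -4 ]
R3 <- R3 - (-5/7)*R2:  [     0      0   16/7  -48/7 ]
Row echelon form:
[ -3  -5    -3  |      1 ]
[  0  -7    -1  |     -4 ]
[  0   0  16/7  |  -48/7 ]
Back-substitution:
r = (-48/7) / (16/7) = -3
q = (-4 - (-1)*(-3)) / -7 = 1
p = (1 - (-5)*(1) - (-3)*(-3)) / -3 = 1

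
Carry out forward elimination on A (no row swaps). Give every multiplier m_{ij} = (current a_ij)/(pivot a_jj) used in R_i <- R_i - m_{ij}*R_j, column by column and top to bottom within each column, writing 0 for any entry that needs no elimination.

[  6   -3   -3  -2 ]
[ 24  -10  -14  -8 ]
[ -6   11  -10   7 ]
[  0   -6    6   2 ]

Forward elimination:
R2 <- R2 - (4)*R1:  [  0   2  -2   0 ]
R3 <- R3 - (-1)*R1:  [   0    8  -13    5 ]
R4: entry in column 1 is already 0 -> m_{41} = 0 (no row operation needed)
R3 <- R3 - (4)*R2:  [  0   0  -5   5 ]
R4 <- R4 - (-3)*R2:  [ 0  0  0  2 ]
R4: entry in column 3 is already 0 -> m_{43} = 0 (no row operation needed)
Multipliers (in order of application): m_{21} = 4, m_{31} = -1, m_{41} = 0, m_{32} = 4, m_{42} = -3, m_{43} = 0

multipliers: 4, -1, 0, 4, -3, 0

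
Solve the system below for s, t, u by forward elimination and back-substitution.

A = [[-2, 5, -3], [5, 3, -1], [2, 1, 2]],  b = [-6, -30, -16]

Forward elimination on [A|b]:
R2 <- R2 - (-5/2)*R1:  [     0   31/2  -17/2    -45 ]
R3 <- R3 - (-1)*R1:  [   0    6   -1  -22 ]
R3 <- R3 - (12/31)*R2:  [       0        0    71/31  -142/31 ]
Row echelon form:
[ -2     5     -3  |       -6 ]
[  0  31/2  -17/2  |      -45 ]
[  0     0  71/31  |  -142/31 ]
Back-substitution:
u = (-142/31) / (71/31) = -2
t = (-45 - (-17/2)*(-2)) / (31/2) = -4
s = (-6 - (5)*(-4) - (-3)*(-2)) / -2 = -4

(-4, -4, -2)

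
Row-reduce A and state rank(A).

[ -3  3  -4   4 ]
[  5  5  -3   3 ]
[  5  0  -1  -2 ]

rank(A) = 3

Row reduction:
R2 <- R2 - (-5/3)*R1:  [     0     10  -29/3   29/3 ]
R3 <- R3 - (-5/3)*R1:  [     0      5  -23/3   14/3 ]
R3 <- R3 - (1/2)*R2:  [     0      0  -17/6   -1/6 ]
Row echelon form:
[ -3   3     -4     4 ]
[  0  10  -29/3  29/3 ]
[  0   0  -17/6  -1/6 ]
Nonzero rows / pivot columns: 3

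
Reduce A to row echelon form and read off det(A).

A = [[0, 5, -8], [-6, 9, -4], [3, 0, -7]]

Forward elimination:
R1 <-> R2   (pivot in column 1 was zero)
[ -6  9  -4 ]
[  0  5  -8 ]
[  3  0  -7 ]
R3 <- R3 - (-1/2)*R1:  [   0  9/2   -9 ]
R3 <- R3 - (9/10)*R2:  [    0     0  -9/5 ]
Upper-triangular form:
[ -6  9    -4 ]
[  0  5    -8 ]
[  0  0  -9/5 ]
det(A) = (-1)^1 * (-6) * (5) * (-9/5) = -54  (1 row swap -> sign -1)

det(A) = -54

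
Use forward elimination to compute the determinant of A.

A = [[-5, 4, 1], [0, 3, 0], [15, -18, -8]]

Forward elimination:
R3 <- R3 - (-3)*R1:  [  0  -6  -5 ]
R3 <- R3 - (-2)*R2:  [  0   0  -5 ]
Upper-triangular form:
[ -5  4   1 ]
[  0  3   0 ]
[  0  0  -5 ]
det(A) = (-1)^0 * (-5) * (3) * (-5) = 75  (0 row swaps -> sign +1)

det(A) = 75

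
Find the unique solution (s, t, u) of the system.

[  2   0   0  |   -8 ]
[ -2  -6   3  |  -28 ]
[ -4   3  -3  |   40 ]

Forward elimination on [A|b]:
R2 <- R2 - (-1)*R1:  [   0   -6    3  -36 ]
R3 <- R3 - (-2)*R1:  [  0   3  -3  24 ]
R3 <- R3 - (-1/2)*R2:  [    0     0  -3/2     6 ]
Row echelon form:
[ 2   0     0  |   -8 ]
[ 0  -6     3  |  -36 ]
[ 0   0  -3/2  |    6 ]
Back-substitution:
u = (6) / (-3/2) = -4
t = (-36 - (3)*(-4)) / -6 = 4
s = (-8) / 2 = -4

(-4, 4, -4)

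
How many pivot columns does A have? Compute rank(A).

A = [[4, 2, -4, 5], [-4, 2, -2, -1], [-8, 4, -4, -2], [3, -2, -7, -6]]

rank(A) = 3

Row reduction:
R2 <- R2 - (-1)*R1:  [  0   4  -6   4 ]
R3 <- R3 - (-2)*R1:  [   0    8  -12    8 ]
R4 <- R4 - (3/4)*R1:  [     0   -7/2     -4  -39/4 ]
R3 <- R3 - (2)*R2:  [ 0  0  0  0 ]
R4 <- R4 - (-7/8)*R2:  [     0      0  -37/4  -25/4 ]
R3 <-> R4   (pivot in column 3 was zero)
[ 4  2     -4      5 ]
[ 0  4     -6      4 ]
[ 0  0  -37/4  -25/4 ]
[ 0  0      0      0 ]
Row echelon form:
[ 4  2     -4      5 ]
[ 0  4     -6      4 ]
[ 0  0  -37/4  -25/4 ]
[ 0  0      0      0 ]
Nonzero rows / pivot columns: 3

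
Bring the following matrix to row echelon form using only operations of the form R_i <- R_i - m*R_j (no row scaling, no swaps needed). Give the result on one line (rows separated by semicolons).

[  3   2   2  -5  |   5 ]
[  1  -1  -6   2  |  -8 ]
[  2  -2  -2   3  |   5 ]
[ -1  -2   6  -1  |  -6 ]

Forward elimination:
R2 <- R2 - (1/3)*R1:  [     0   -5/3  -20/3   11/3  -29/3 ]
R3 <- R3 - (2/3)*R1:  [     0  -10/3  -10/3   19/3    5/3 ]
R4 <- R4 - (-1/3)*R1:  [     0   -4/3   20/3   -8/3  -13/3 ]
R3 <- R3 - (2)*R2:  [  0   0  10  -1  21 ]
R4 <- R4 - (4/5)*R2:  [     0      0     12  -28/5   17/5 ]
R4 <- R4 - (6/5)*R3:  [      0       0       0   -22/5  -109/5 ]
Row echelon form:
[ 3     2      2     -5  |       5 ]
[ 0  -5/3  -20/3   11/3  |   -29/3 ]
[ 0     0     10     -1  |      21 ]
[ 0     0      0  -22/5  |  -109/5 ]

REF = [3 2 2 -5 5; 0 -5/3 -20/3 11/3 -29/3; 0 0 10 -1 21; 0 0 0 -22/5 -109/5]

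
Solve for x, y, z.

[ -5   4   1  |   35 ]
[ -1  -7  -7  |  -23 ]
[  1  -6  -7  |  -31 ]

(-5, 2, 2)

Forward elimination on [A|b]:
R2 <- R2 - (1/5)*R1:  [     0  -39/5  -36/5    -30 ]
R3 <- R3 - (-1/5)*R1:  [     0  -26/5  -34/5    -24 ]
R3 <- R3 - (2/3)*R2:  [  0   0  -2  -4 ]
Row echelon form:
[ -5      4      1  |   35 ]
[  0  -39/5  -36/5  |  -30 ]
[  0      0     -2  |   -4 ]
Back-substitution:
z = (-4) / -2 = 2
y = (-30 - (-36/5)*(2)) / (-39/5) = 2
x = (35 - (4)*(2) - (1)*(2)) / -5 = -5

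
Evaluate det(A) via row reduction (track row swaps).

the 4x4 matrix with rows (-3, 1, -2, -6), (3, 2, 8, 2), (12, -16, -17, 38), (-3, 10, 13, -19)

det(A) = 45

Forward elimination:
R2 <- R2 - (-1)*R1:  [  0   3   6  -4 ]
R3 <- R3 - (-4)*R1:  [   0  -12  -25   14 ]
R4 <- R4 - (1)*R1:  [   0    9   15  -13 ]
R3 <- R3 - (-4)*R2:  [  0   0  -1  -2 ]
R4 <- R4 - (3)*R2:  [  0   0  -3  -1 ]
R4 <- R4 - (3)*R3:  [ 0  0  0  5 ]
Upper-triangular form:
[ -3  1  -2  -6 ]
[  0  3   6  -4 ]
[  0  0  -1  -2 ]
[  0  0   0   5 ]
det(A) = (-1)^0 * (-3) * (3) * (-1) * (5) = 45  (0 row swaps -> sign +1)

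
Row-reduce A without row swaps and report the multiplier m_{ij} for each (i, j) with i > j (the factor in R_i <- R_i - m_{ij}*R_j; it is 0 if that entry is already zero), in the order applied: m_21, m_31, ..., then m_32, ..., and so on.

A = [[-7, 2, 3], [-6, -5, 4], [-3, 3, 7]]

Forward elimination:
R2 <- R2 - (6/7)*R1:  [     0  -47/7   10/7 ]
R3 <- R3 - (3/7)*R1:  [    0  15/7  40/7 ]
R3 <- R3 - (-15/47)*R2:  [      0       0  290/47 ]
Multipliers (in order of application): m_{21} = 6/7, m_{31} = 3/7, m_{32} = -15/47

multipliers: 6/7, 3/7, -15/47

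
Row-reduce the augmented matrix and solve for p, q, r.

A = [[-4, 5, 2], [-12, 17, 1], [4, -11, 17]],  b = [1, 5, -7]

(1, 1, 0)

Forward elimination on [A|b]:
R2 <- R2 - (3)*R1:  [  0   2  -5   2 ]
R3 <- R3 - (-1)*R1:  [  0  -6  19  -6 ]
R3 <- R3 - (-3)*R2:  [ 0  0  4  0 ]
Row echelon form:
[ -4  5   2  |  1 ]
[  0  2  -5  |  2 ]
[  0  0   4  |  0 ]
Back-substitution:
r = (0) / 4 = 0
q = (2 - (-5)*(0)) / 2 = 1
p = (1 - (5)*(1) - (2)*(0)) / -4 = 1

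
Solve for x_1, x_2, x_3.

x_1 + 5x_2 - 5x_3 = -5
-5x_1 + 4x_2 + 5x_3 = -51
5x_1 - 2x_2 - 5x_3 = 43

Forward elimination on [A|b]:
R2 <- R2 - (-5)*R1:  [   0   29  -20  -76 ]
R3 <- R3 - (5)*R1:  [   0  -27   20   68 ]
R3 <- R3 - (-27/29)*R2:  [      0       0   40/29  -80/29 ]
Row echelon form:
[ 1   5     -5  |      -5 ]
[ 0  29    -20  |     -76 ]
[ 0   0  40/29  |  -80/29 ]
Back-substitution:
x_3 = (-80/29) / (40/29) = -2
x_2 = (-76 - (-20)*(-2)) / 29 = -4
x_1 = (-5 - (5)*(-4) - (-5)*(-2)) / 1 = 5

(5, -4, -2)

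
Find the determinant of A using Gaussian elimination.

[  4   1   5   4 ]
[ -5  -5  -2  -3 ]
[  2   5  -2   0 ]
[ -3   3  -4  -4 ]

det(A) = 15

Forward elimination:
R2 <- R2 - (-5/4)*R1:  [     0  -15/4   17/4      2 ]
R3 <- R3 - (1/2)*R1:  [    0   9/2  -9/2    -2 ]
R4 <- R4 - (-3/4)*R1:  [    0  15/4  -1/4    -1 ]
R3 <- R3 - (-6/5)*R2:  [   0    0  3/5  2/5 ]
R4 <- R4 - (-1)*R2:  [ 0  0  4  1 ]
R4 <- R4 - (20/3)*R3:  [    0     0     0  -5/3 ]
Upper-triangular form:
[ 4      1     5     4 ]
[ 0  -15/4  17/4     2 ]
[ 0      0   3/5   2/5 ]
[ 0      0     0  -5/3 ]
det(A) = (-1)^0 * (4) * (-15/4) * (3/5) * (-5/3) = 15  (0 row swaps -> sign +1)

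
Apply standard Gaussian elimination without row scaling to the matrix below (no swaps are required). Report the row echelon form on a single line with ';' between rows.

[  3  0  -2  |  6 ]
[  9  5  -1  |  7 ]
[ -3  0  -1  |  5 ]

REF = [3 0 -2 6; 0 5 5 -11; 0 0 -3 11]

Forward elimination:
R2 <- R2 - (3)*R1:  [   0    5    5  -11 ]
R3 <- R3 - (-1)*R1:  [  0   0  -3  11 ]
Row echelon form:
[ 3  0  -2  |    6 ]
[ 0  5   5  |  -11 ]
[ 0  0  -3  |   11 ]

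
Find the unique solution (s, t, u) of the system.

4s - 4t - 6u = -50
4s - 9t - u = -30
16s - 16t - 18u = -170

(-4, 1, 5)

Forward elimination on [A|b]:
R2 <- R2 - (1)*R1:  [  0  -5   5  20 ]
R3 <- R3 - (4)*R1:  [  0   0   6  30 ]
Row echelon form:
[ 4  -4  -6  |  -50 ]
[ 0  -5   5  |   20 ]
[ 0   0   6  |   30 ]
Back-substitution:
u = (30) / 6 = 5
t = (20 - (5)*(5)) / -5 = 1
s = (-50 - (-4)*(1) - (-6)*(5)) / 4 = -4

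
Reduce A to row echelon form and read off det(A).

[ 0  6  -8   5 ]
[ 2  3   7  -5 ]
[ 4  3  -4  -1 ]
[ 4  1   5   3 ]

det(A) = 2370

Forward elimination:
R1 <-> R2   (pivot in column 1 was zero)
[ 2  3   7  -5 ]
[ 0  6  -8   5 ]
[ 4  3  -4  -1 ]
[ 4  1   5   3 ]
R3 <- R3 - (2)*R1:  [   0   -3  -18    9 ]
R4 <- R4 - (2)*R1:  [  0  -5  -9  13 ]
R3 <- R3 - (-1/2)*R2:  [    0     0   -22  23/2 ]
R4 <- R4 - (-5/6)*R2:  [     0      0  -47/3  103/6 ]
R4 <- R4 - (47/66)*R3:  [      0       0       0  395/44 ]
Upper-triangular form:
[ 2  3    7      -5 ]
[ 0  6   -8       5 ]
[ 0  0  -22    23/2 ]
[ 0  0    0  395/44 ]
det(A) = (-1)^1 * (2) * (6) * (-22) * (395/44) = 2370  (1 row swap -> sign -1)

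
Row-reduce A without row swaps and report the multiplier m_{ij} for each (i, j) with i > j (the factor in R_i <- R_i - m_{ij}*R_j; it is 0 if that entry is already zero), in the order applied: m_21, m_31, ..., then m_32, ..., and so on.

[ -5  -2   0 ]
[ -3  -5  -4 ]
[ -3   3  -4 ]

multipliers: 3/5, 3/5, -21/19

Forward elimination:
R2 <- R2 - (3/5)*R1:  [     0  -19/5     -4 ]
R3 <- R3 - (3/5)*R1:  [    0  21/5    -4 ]
R3 <- R3 - (-21/19)*R2:  [       0        0  -160/19 ]
Multipliers (in order of application): m_{21} = 3/5, m_{31} = 3/5, m_{32} = -21/19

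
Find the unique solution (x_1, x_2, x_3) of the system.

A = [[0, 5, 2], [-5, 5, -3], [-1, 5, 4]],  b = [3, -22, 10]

Forward elimination on [A|b]:
R1 <-> R2   (pivot in column 1 was zero)
[ -5  5  -3  -22 ]
[  0  5   2    3 ]
[ -1  5   4   10 ]
R3 <- R3 - (1/5)*R1:  [    0     4  23/5  72/5 ]
R3 <- R3 - (4/5)*R2:  [  0   0   3  12 ]
Row echelon form:
[ -5  5  -3  |  -22 ]
[  0  5   2  |    3 ]
[  0  0   3  |   12 ]
Back-substitution:
x_3 = (12) / 3 = 4
x_2 = (3 - (2)*(4)) / 5 = -1
x_1 = (-22 - (5)*(-1) - (-3)*(4)) / -5 = 1

(1, -1, 4)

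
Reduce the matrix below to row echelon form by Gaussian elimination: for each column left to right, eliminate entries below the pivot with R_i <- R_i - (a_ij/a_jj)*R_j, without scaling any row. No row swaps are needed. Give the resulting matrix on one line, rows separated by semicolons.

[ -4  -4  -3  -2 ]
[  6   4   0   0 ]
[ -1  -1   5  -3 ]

REF = [-4 -4 -3 -2; 0 -2 -9/2 -3; 0 0 23/4 -5/2]

Forward elimination:
R2 <- R2 - (-3/2)*R1:  [    0    -2  -9/2    -3 ]
R3 <- R3 - (1/4)*R1:  [    0     0  23/4  -5/2 ]
Row echelon form:
[ -4  -4    -3    -2 ]
[  0  -2  -9/2    -3 ]
[  0   0  23/4  -5/2 ]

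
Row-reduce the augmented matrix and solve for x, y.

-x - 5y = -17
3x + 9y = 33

(2, 3)

Forward elimination on [A|b]:
R2 <- R2 - (-3)*R1:  [   0   -6  -18 ]
Row echelon form:
[ -1  -5  |  -17 ]
[  0  -6  |  -18 ]
Back-substitution:
y = (-18) / -6 = 3
x = (-17 - (-5)*(3)) / -1 = 2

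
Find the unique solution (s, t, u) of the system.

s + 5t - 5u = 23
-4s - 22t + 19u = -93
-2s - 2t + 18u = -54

Forward elimination on [A|b]:
R2 <- R2 - (-4)*R1:  [  0  -2  -1  -1 ]
R3 <- R3 - (-2)*R1:  [  0   8   8  -8 ]
R3 <- R3 - (-4)*R2:  [   0    0    4  -12 ]
Row echelon form:
[ 1   5  -5  |   23 ]
[ 0  -2  -1  |   -1 ]
[ 0   0   4  |  -12 ]
Back-substitution:
u = (-12) / 4 = -3
t = (-1 - (-1)*(-3)) / -2 = 2
s = (23 - (5)*(2) - (-5)*(-3)) / 1 = -2

(-2, 2, -3)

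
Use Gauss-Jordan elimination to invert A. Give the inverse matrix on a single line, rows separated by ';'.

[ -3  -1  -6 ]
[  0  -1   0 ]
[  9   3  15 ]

inverse = [5/3 1/3 2/3; 0 -1 0; -1 0 -1/3]

Gauss-Jordan on [A | I]:
R1 <- (1/-3)*R1:  [    1   1/3     2  |  -1/3     0     0 ]
R3 <- R3 - (9)*R1:  [  0   0  -3  |   3   0   1 ]
R2 <- (1/-1)*R2:  [  0   1   0  |   0  -1   0 ]
R1 <- R1 - (1/3)*R2:  [    1     0     2  |  -1/3   1/3     0 ]
R3 <- (1/-3)*R3:  [    0     0     1  |    -1     0  -1/3 ]
R1 <- R1 - (2)*R3:  [   1    0    0  |  5/3  1/3  2/3 ]
Right block of [I | A^{-1}] is the inverse:
[ 5/3  1/3   2/3 ]
[   0   -1     0 ]
[  -1    0  -1/3 ]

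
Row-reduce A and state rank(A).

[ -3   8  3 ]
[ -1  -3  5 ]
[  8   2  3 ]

Row reduction:
R2 <- R2 - (1/3)*R1:  [     0  -17/3      4 ]
R3 <- R3 - (-8/3)*R1:  [    0  70/3    11 ]
R3 <- R3 - (-70/17)*R2:  [      0       0  467/17 ]
Row echelon form:
[ -3      8       3 ]
[  0  -17/3       4 ]
[  0      0  467/17 ]
Nonzero rows / pivot columns: 3

rank(A) = 3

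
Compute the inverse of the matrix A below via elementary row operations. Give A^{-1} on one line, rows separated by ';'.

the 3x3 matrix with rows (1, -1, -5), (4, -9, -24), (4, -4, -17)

Gauss-Jordan on [A | I]:
R2 <- R2 - (4)*R1:  [  0  -5  -4  |  -4   1   0 ]
R3 <- R3 - (4)*R1:  [  0   0   3  |  -4   0   1 ]
R2 <- (1/-5)*R2:  [    0     1   4/5  |   4/5  -1/5     0 ]
R1 <- R1 - (-1)*R2:  [     1      0  -21/5  |    9/5   -1/5      0 ]
R3 <- (1/3)*R3:  [    0     0     1  |  -4/3     0   1/3 ]
R1 <- R1 - (-21/5)*R3:  [     1      0      0  |  -19/5   -1/5    7/5 ]
R2 <- R2 - (4/5)*R3:  [     0      1      0  |  28/15   -1/5  -4/15 ]
Right block of [I | A^{-1}] is the inverse:
[ -19/5  -1/5    7/5 ]
[ 28/15  -1/5  -4/15 ]
[  -4/3     0    1/3 ]

inverse = [-19/5 -1/5 7/5; 28/15 -1/5 -4/15; -4/3 0 1/3]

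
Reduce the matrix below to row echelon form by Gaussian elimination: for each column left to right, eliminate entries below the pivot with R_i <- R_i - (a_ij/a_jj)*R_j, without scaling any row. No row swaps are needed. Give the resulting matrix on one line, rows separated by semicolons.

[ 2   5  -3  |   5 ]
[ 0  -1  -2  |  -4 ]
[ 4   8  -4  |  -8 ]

REF = [2 5 -3 5; 0 -1 -2 -4; 0 0 6 -10]

Forward elimination:
R3 <- R3 - (2)*R1:  [   0   -2    2  -18 ]
R3 <- R3 - (2)*R2:  [   0    0    6  -10 ]
Row echelon form:
[ 2   5  -3  |    5 ]
[ 0  -1  -2  |   -4 ]
[ 0   0   6  |  -10 ]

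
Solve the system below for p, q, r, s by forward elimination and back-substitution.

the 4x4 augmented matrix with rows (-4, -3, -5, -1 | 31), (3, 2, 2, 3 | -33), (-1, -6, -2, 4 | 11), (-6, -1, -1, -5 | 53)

(-5, -4, 1, -4)

Forward elimination on [A|b]:
R2 <- R2 - (-3/4)*R1:  [     0   -1/4   -7/4    9/4  -39/4 ]
R3 <- R3 - (1/4)*R1:  [     0  -21/4   -3/4   17/4   13/4 ]
R4 <- R4 - (3/2)*R1:  [    0   7/2  13/2  -7/2  13/2 ]
R3 <- R3 - (21)*R2:  [   0    0   36  -43  208 ]
R4 <- R4 - (-14)*R2:  [    0     0   -18    28  -130 ]
R4 <- R4 - (-1/2)*R3:  [    0     0     0  13/2   -26 ]
Row echelon form:
[ -4    -3    -5    -1  |     31 ]
[  0  -1/4  -7/4   9/4  |  -39/4 ]
[  0     0    36   -43  |    208 ]
[  0     0     0  13/2  |    -26 ]
Back-substitution:
s = (-26) / (13/2) = -4
r = (208 - (-43)*(-4)) / 36 = 1
q = (-39/4 - (-7/4)*(1) - (9/4)*(-4)) / (-1/4) = -4
p = (31 - (-3)*(-4) - (-5)*(1) - (-1)*(-4)) / -4 = -5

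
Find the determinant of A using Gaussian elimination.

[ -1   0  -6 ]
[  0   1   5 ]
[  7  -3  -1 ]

det(A) = 28

Forward elimination:
R3 <- R3 - (-7)*R1:  [   0   -3  -43 ]
R3 <- R3 - (-3)*R2:  [   0    0  -28 ]
Upper-triangular form:
[ -1  0   -6 ]
[  0  1    5 ]
[  0  0  -28 ]
det(A) = (-1)^0 * (-1) * (1) * (-28) = 28  (0 row swaps -> sign +1)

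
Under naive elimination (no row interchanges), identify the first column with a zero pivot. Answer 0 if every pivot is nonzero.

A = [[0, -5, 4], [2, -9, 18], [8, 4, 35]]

Naive forward elimination:
Pivot entry (1,1) is zero but row 2 has 2 in column 1 -> naive elimination stops; a row interchange (e.g. R1 <-> R2) would be required here.

first zero-pivot column = 1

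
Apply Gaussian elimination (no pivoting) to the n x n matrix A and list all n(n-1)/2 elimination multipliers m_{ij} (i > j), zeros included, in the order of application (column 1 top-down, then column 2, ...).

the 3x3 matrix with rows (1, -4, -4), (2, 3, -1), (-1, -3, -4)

multipliers: 2, -1, -7/11

Forward elimination:
R2 <- R2 - (2)*R1:  [  0  11   7 ]
R3 <- R3 - (-1)*R1:  [  0  -7  -8 ]
R3 <- R3 - (-7/11)*R2:  [      0       0  -39/11 ]
Multipliers (in order of application): m_{21} = 2, m_{31} = -1, m_{32} = -7/11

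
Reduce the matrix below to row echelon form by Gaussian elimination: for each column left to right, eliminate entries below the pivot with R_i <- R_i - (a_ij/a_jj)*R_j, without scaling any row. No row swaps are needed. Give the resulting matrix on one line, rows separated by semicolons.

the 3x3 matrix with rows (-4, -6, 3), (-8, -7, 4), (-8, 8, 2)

Forward elimination:
R2 <- R2 - (2)*R1:  [  0   5  -2 ]
R3 <- R3 - (2)*R1:  [  0  20  -4 ]
R3 <- R3 - (4)*R2:  [ 0  0  4 ]
Row echelon form:
[ -4  -6   3 ]
[  0   5  -2 ]
[  0   0   4 ]

REF = [-4 -6 3; 0 5 -2; 0 0 4]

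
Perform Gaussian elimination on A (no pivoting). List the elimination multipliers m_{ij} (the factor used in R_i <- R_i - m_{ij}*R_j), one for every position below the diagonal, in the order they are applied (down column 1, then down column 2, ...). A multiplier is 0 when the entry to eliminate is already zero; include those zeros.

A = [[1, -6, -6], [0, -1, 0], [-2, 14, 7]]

Forward elimination:
R2: entry in column 1 is already 0 -> m_{21} = 0 (no row operation needed)
R3 <- R3 - (-2)*R1:  [  0   2  -5 ]
R3 <- R3 - (-2)*R2:  [  0   0  -5 ]
Multipliers (in order of application): m_{21} = 0, m_{31} = -2, m_{32} = -2

multipliers: 0, -2, -2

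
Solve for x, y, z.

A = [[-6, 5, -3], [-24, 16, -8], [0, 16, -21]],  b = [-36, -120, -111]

(2, -3, 3)

Forward elimination on [A|b]:
R2 <- R2 - (4)*R1:  [  0  -4   4  24 ]
R3 <- R3 - (-4)*R2:  [   0    0   -5  -15 ]
Row echelon form:
[ -6   5  -3  |  -36 ]
[  0  -4   4  |   24 ]
[  0   0  -5  |  -15 ]
Back-substitution:
z = (-15) / -5 = 3
y = (24 - (4)*(3)) / -4 = -3
x = (-36 - (5)*(-3) - (-3)*(3)) / -6 = 2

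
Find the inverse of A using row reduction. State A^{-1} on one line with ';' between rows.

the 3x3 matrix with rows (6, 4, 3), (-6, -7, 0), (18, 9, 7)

inverse = [-49/90 -1/90 7/30; 7/15 -2/15 -1/5; 4/5 1/5 -1/5]

Gauss-Jordan on [A | I]:
R1 <- (1/6)*R1:  [   1  2/3  1/2  |  1/6    0    0 ]
R2 <- R2 - (-6)*R1:  [  0  -3   3  |   1   1   0 ]
R3 <- R3 - (18)*R1:  [  0  -3  -2  |  -3   0   1 ]
R2 <- (1/-3)*R2:  [    0     1    -1  |  -1/3  -1/3     0 ]
R1 <- R1 - (2/3)*R2:  [    1     0   7/6  |  7/18   2/9     0 ]
R3 <- R3 - (-3)*R2:  [  0   0  -5  |  -4  -1   1 ]
R3 <- (1/-5)*R3:  [    0     0     1  |   4/5   1/5  -1/5 ]
R1 <- R1 - (7/6)*R3:  [      1       0       0  |  -49/90   -1/90    7/30 ]
R2 <- R2 - (-1)*R3:  [     0      1      0  |   7/15  -2/15   -1/5 ]
Right block of [I | A^{-1}] is the inverse:
[ -49/90  -1/90  7/30 ]
[   7/15  -2/15  -1/5 ]
[    4/5    1/5  -1/5 ]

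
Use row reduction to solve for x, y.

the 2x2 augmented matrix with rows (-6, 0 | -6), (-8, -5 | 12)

(1, -4)

Forward elimination on [A|b]:
R2 <- R2 - (4/3)*R1:  [  0  -5  20 ]
Row echelon form:
[ -6   0  |  -6 ]
[  0  -5  |  20 ]
Back-substitution:
y = (20) / -5 = -4
x = (-6) / -6 = 1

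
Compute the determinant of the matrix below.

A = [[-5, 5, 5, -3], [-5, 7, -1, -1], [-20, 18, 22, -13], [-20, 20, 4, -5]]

det(A) = 120

Forward elimination:
R2 <- R2 - (1)*R1:  [  0   2  -6   2 ]
R3 <- R3 - (4)*R1:  [  0  -2   2  -1 ]
R4 <- R4 - (4)*R1:  [   0    0  -16    7 ]
R3 <- R3 - (-1)*R2:  [  0   0  -4   1 ]
R4 <- R4 - (4)*R3:  [ 0  0  0  3 ]
Upper-triangular form:
[ -5  5   5  -3 ]
[  0  2  -6   2 ]
[  0  0  -4   1 ]
[  0  0   0   3 ]
det(A) = (-1)^0 * (-5) * (2) * (-4) * (3) = 120  (0 row swaps -> sign +1)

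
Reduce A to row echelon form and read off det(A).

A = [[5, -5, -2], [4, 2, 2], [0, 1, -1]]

det(A) = -48

Forward elimination:
R2 <- R2 - (4/5)*R1:  [    0     6  18/5 ]
R3 <- R3 - (1/6)*R2:  [    0     0  -8/5 ]
Upper-triangular form:
[ 5  -5    -2 ]
[ 0   6  18/5 ]
[ 0   0  -8/5 ]
det(A) = (-1)^0 * (5) * (6) * (-8/5) = -48  (0 row swaps -> sign +1)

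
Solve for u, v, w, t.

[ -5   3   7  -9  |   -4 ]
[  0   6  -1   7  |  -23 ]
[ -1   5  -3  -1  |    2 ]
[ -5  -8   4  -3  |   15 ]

Forward elimination on [A|b]:
R3 <- R3 - (1/5)*R1:  [     0   22/5  -22/5    4/5   14/5 ]
R4 <- R4 - (1)*R1:  [   0  -11   -3    6   19 ]
R3 <- R3 - (11/15)*R2:  [     0      0  -11/3  -13/3   59/3 ]
R4 <- R4 - (-11/6)*R2:  [      0       0   -29/6   113/6  -139/6 ]
R4 <- R4 - (29/22)*R3:  [       0        0        0   270/11  -540/11 ]
Row echelon form:
[ -5  3      7      -9  |       -4 ]
[  0  6     -1       7  |      -23 ]
[  0  0  -11/3   -13/3  |     59/3 ]
[  0  0      0  270/11  |  -540/11 ]
Back-substitution:
t = (-540/11) / (270/11) = -2
w = (59/3 - (-13/3)*(-2)) / (-11/3) = -3
v = (-23 - (-1)*(-3) - (7)*(-2)) / 6 = -2
u = (-4 - (3)*(-2) - (7)*(-3) - (-9)*(-2)) / -5 = -1

(-1, -2, -3, -2)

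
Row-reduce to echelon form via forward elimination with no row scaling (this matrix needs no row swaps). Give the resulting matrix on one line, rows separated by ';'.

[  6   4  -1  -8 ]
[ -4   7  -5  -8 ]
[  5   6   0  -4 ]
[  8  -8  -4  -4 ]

REF = [6 4 -1 -8; 0 29/3 -17/3 -40/3; 0 0 139/58 184/29; 0 0 0 2228/139]

Forward elimination:
R2 <- R2 - (-2/3)*R1:  [     0   29/3  -17/3  -40/3 ]
R3 <- R3 - (5/6)*R1:  [   0  8/3  5/6  8/3 ]
R4 <- R4 - (4/3)*R1:  [     0  -40/3   -8/3   20/3 ]
R3 <- R3 - (8/29)*R2:  [      0       0  139/58  184/29 ]
R4 <- R4 - (-40/29)*R2:  [       0        0  -304/29  -340/29 ]
R4 <- R4 - (-608/139)*R3:  [        0         0         0  2228/139 ]
Row echelon form:
[ 6     4      -1        -8 ]
[ 0  29/3   -17/3     -40/3 ]
[ 0     0  139/58    184/29 ]
[ 0     0       0  2228/139 ]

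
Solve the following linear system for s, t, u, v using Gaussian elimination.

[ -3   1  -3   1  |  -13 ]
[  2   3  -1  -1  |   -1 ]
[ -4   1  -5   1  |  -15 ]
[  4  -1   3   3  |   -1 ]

Forward elimination on [A|b]:
R2 <- R2 - (-2/3)*R1:  [     0   11/3     -3   -1/3  -29/3 ]
R3 <- R3 - (4/3)*R1:  [    0  -1/3    -1  -1/3   7/3 ]
R4 <- R4 - (-4/3)*R1:  [     0    1/3     -1   13/3  -55/3 ]
R3 <- R3 - (-1/11)*R2:  [      0       0  -14/11   -4/11   16/11 ]
R4 <- R4 - (1/11)*R2:  [       0        0    -8/11    48/11  -192/11 ]
R4 <- R4 - (4/7)*R3:  [      0       0       0    32/7  -128/7 ]
Row echelon form:
[ -3     1      -3      1  |     -13 ]
[  0  11/3      -3   -1/3  |   -29/3 ]
[  0     0  -14/11  -4/11  |   16/11 ]
[  0     0       0   32/7  |  -128/7 ]
Back-substitution:
v = (-128/7) / (32/7) = -4
u = (16/11 - (-4/11)*(-4)) / (-14/11) = 0
t = (-29/3 - (-3)*(0) - (-1/3)*(-4)) / (11/3) = -3
s = (-13 - (1)*(-3) - (-3)*(0) - (1)*(-4)) / -3 = 2

(2, -3, 0, -4)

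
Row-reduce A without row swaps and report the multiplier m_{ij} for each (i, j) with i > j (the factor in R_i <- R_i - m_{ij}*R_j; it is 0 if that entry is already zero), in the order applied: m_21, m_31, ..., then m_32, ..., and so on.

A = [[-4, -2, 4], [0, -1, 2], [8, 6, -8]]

Forward elimination:
R2: entry in column 1 is already 0 -> m_{21} = 0 (no row operation needed)
R3 <- R3 - (-2)*R1:  [ 0  2  0 ]
R3 <- R3 - (-2)*R2:  [ 0  0  4 ]
Multipliers (in order of application): m_{21} = 0, m_{31} = -2, m_{32} = -2

multipliers: 0, -2, -2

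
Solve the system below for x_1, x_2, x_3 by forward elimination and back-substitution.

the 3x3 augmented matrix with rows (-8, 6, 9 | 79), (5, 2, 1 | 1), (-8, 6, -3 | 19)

(-2, 3, 5)

Forward elimination on [A|b]:
R2 <- R2 - (-5/8)*R1:  [     0   23/4   53/8  403/8 ]
R3 <- R3 - (1)*R1:  [   0    0  -12  -60 ]
Row echelon form:
[ -8     6     9  |     79 ]
[  0  23/4  53/8  |  403/8 ]
[  0     0   -12  |    -60 ]
Back-substitution:
x_3 = (-60) / -12 = 5
x_2 = (403/8 - (53/8)*(5)) / (23/4) = 3
x_1 = (79 - (6)*(3) - (9)*(5)) / -8 = -2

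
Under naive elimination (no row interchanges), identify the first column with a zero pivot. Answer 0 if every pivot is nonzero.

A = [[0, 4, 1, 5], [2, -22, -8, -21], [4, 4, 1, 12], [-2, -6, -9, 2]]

Naive forward elimination:
Pivot entry (1,1) is zero but row 2 has 2 in column 1 -> naive elimination stops; a row interchange (e.g. R1 <-> R2) would be required here.

first zero-pivot column = 1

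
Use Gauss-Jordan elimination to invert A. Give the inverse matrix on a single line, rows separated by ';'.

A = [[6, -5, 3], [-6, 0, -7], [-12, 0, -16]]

Gauss-Jordan on [A | I]:
R1 <- (1/6)*R1:  [    1  -5/6   1/2  |   1/6     0     0 ]
R2 <- R2 - (-6)*R1:  [  0  -5  -4  |   1   1   0 ]
R3 <- R3 - (-12)*R1:  [   0  -10  -10  |    2    0    1 ]
R2 <- (1/-5)*R2:  [    0     1   4/5  |  -1/5  -1/5     0 ]
R1 <- R1 - (-5/6)*R2:  [    1     0   7/6  |     0  -1/6     0 ]
R3 <- R3 - (-10)*R2:  [  0   0  -2  |   0  -2   1 ]
R3 <- (1/-2)*R3:  [    0     0     1  |     0     1  -1/2 ]
R1 <- R1 - (7/6)*R3:  [    1     0     0  |     0  -4/3  7/12 ]
R2 <- R2 - (4/5)*R3:  [    0     1     0  |  -1/5    -1   2/5 ]
Right block of [I | A^{-1}] is the inverse:
[    0  -4/3  7/12 ]
[ -1/5    -1   2/5 ]
[    0     1  -1/2 ]

inverse = [0 -4/3 7/12; -1/5 -1 2/5; 0 1 -1/2]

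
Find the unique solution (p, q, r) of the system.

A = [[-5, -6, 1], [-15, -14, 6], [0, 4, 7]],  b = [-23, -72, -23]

Forward elimination on [A|b]:
R2 <- R2 - (3)*R1:  [  0   4   3  -3 ]
R3 <- R3 - (1)*R2:  [   0    0    4  -20 ]
Row echelon form:
[ -5  -6  1  |  -23 ]
[  0   4  3  |   -3 ]
[  0   0  4  |  -20 ]
Back-substitution:
r = (-20) / 4 = -5
q = (-3 - (3)*(-5)) / 4 = 3
p = (-23 - (-6)*(3) - (1)*(-5)) / -5 = 0

(0, 3, -5)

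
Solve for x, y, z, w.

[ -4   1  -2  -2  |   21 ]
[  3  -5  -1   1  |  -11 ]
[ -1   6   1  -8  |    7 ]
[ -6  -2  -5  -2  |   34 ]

(-5, -1, 0, -1)

Forward elimination on [A|b]:
R2 <- R2 - (-3/4)*R1:  [     0  -17/4   -5/2   -1/2   19/4 ]
R3 <- R3 - (1/4)*R1:  [     0   23/4    3/2  -15/2    7/4 ]
R4 <- R4 - (3/2)*R1:  [    0  -7/2    -2     1   5/2 ]
R3 <- R3 - (-23/17)*R2:  [       0        0   -32/17  -139/17   139/17 ]
R4 <- R4 - (14/17)*R2:  [      0       0    1/17   24/17  -24/17 ]
R4 <- R4 - (-1/32)*R3:  [      0       0       0   37/32  -37/32 ]
Row echelon form:
[ -4      1      -2       -2  |      21 ]
[  0  -17/4    -5/2     -1/2  |    19/4 ]
[  0      0  -32/17  -139/17  |  139/17 ]
[  0      0       0    37/32  |  -37/32 ]
Back-substitution:
w = (-37/32) / (37/32) = -1
z = (139/17 - (-139/17)*(-1)) / (-32/17) = 0
y = (19/4 - (-5/2)*(0) - (-1/2)*(-1)) / (-17/4) = -1
x = (21 - (1)*(-1) - (-2)*(0) - (-2)*(-1)) / -4 = -5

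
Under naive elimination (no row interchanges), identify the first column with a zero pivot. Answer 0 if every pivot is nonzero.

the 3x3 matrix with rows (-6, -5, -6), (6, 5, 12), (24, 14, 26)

first zero-pivot column = 2

Naive forward elimination:
R2 <- R2 - (-1)*R1:  [ 0  0  6 ]
R3 <- R3 - (-4)*R1:  [  0  -6   2 ]
Matrix at this point:
[ -6  -5  -6 ]
[  0   0   6 ]
[  0  -6   2 ]
Pivot entry (2,2) is zero but row 3 has -6 in column 2 -> naive elimination stops; a row interchange (e.g. R2 <-> R3) would be required here.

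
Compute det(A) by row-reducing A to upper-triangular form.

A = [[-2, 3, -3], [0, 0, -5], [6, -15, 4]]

det(A) = 60

Forward elimination:
R3 <- R3 - (-3)*R1:  [  0  -6  -5 ]
R2 <-> R3   (pivot in column 2 was zero)
[ -2   3  -3 ]
[  0  -6  -5 ]
[  0   0  -5 ]
Upper-triangular form:
[ -2   3  -3 ]
[  0  -6  -5 ]
[  0   0  -5 ]
det(A) = (-1)^1 * (-2) * (-6) * (-5) = 60  (1 row swap -> sign -1)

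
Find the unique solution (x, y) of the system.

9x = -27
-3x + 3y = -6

Forward elimination on [A|b]:
R2 <- R2 - (-1/3)*R1:  [   0    3  -15 ]
Row echelon form:
[ 9  0  |  -27 ]
[ 0  3  |  -15 ]
Back-substitution:
y = (-15) / 3 = -5
x = (-27) / 9 = -3

(-3, -5)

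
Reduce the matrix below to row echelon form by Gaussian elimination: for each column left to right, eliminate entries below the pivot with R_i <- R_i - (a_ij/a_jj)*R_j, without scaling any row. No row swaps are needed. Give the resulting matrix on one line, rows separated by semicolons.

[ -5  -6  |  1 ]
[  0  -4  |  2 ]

Forward elimination:
Row echelon form:
[ -5  -6  |  1 ]
[  0  -4  |  2 ]

REF = [-5 -6 1; 0 -4 2]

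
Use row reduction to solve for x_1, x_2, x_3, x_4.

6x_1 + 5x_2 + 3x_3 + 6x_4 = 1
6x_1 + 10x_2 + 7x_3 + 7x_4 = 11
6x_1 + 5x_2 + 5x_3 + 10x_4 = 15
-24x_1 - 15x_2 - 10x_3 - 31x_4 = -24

Forward elimination on [A|b]:
R2 <- R2 - (1)*R1:  [  0   5   4   1  10 ]
R3 <- R3 - (1)*R1:  [  0   0   2   4  14 ]
R4 <- R4 - (-4)*R1:  [   0    5    2   -7  -20 ]
R4 <- R4 - (1)*R2:  [   0    0   -2   -8  -30 ]
R4 <- R4 - (-1)*R3:  [   0    0    0   -4  -16 ]
Row echelon form:
[ 6  5  3   6  |    1 ]
[ 0  5  4   1  |   10 ]
[ 0  0  2   4  |   14 ]
[ 0  0  0  -4  |  -16 ]
Back-substitution:
x_4 = (-16) / -4 = 4
x_3 = (14 - (4)*(4)) / 2 = -1
x_2 = (10 - (4)*(-1) - (1)*(4)) / 5 = 2
x_1 = (1 - (5)*(2) - (3)*(-1) - (6)*(4)) / 6 = -5

(-5, 2, -1, 4)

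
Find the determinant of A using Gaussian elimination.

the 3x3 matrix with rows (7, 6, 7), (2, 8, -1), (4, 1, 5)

Forward elimination:
R2 <- R2 - (2/7)*R1:  [    0  44/7    -3 ]
R3 <- R3 - (4/7)*R1:  [     0  -17/7      1 ]
R3 <- R3 - (-17/44)*R2:  [     0      0  -7/44 ]
Upper-triangular form:
[ 7     6      7 ]
[ 0  44/7     -3 ]
[ 0     0  -7/44 ]
det(A) = (-1)^0 * (7) * (44/7) * (-7/44) = -7  (0 row swaps -> sign +1)

det(A) = -7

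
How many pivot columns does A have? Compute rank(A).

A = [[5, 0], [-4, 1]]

Row reduction:
R2 <- R2 - (-4/5)*R1:  [ 0  1 ]
Row echelon form:
[ 5  0 ]
[ 0  1 ]
Nonzero rows / pivot columns: 2

rank(A) = 2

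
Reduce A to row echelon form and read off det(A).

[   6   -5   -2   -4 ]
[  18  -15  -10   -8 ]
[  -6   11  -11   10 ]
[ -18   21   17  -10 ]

Forward elimination:
R2 <- R2 - (3)*R1:  [  0   0  -4   4 ]
R3 <- R3 - (-1)*R1:  [   0    6  -13    6 ]
R4 <- R4 - (-3)*R1:  [   0    6   11  -22 ]
R2 <-> R3   (pivot in column 2 was zero)
[ 6  -5   -2   -4 ]
[ 0   6  -13    6 ]
[ 0   0   -4    4 ]
[ 0   6   11  -22 ]
R4 <- R4 - (1)*R2:  [   0    0   24  -28 ]
R4 <- R4 - (-6)*R3:  [  0   0   0  -4 ]
Upper-triangular form:
[ 6  -5   -2  -4 ]
[ 0   6  -13   6 ]
[ 0   0   -4   4 ]
[ 0   0    0  -4 ]
det(A) = (-1)^1 * (6) * (6) * (-4) * (-4) = -576  (1 row swap -> sign -1)

det(A) = -576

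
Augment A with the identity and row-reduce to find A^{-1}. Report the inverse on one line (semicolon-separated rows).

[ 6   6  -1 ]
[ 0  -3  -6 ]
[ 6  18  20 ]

Gauss-Jordan on [A | I]:
R1 <- (1/6)*R1:  [    1     1  -1/6  |   1/6     0     0 ]
R3 <- R3 - (6)*R1:  [  0  12  21  |  -1   0   1 ]
R2 <- (1/-3)*R2:  [    0     1     2  |     0  -1/3     0 ]
R1 <- R1 - (1)*R2:  [     1      0  -13/6  |    1/6    1/3      0 ]
R3 <- R3 - (12)*R2:  [  0   0  -3  |  -1   4   1 ]
R3 <- (1/-3)*R3:  [    0     0     1  |   1/3  -4/3  -1/3 ]
R1 <- R1 - (-13/6)*R3:  [      1       0       0  |     8/9   -23/9  -13/18 ]
R2 <- R2 - (2)*R3:  [    0     1     0  |  -2/3   7/3   2/3 ]
Right block of [I | A^{-1}] is the inverse:
[  8/9  -23/9  -13/18 ]
[ -2/3    7/3     2/3 ]
[  1/3   -4/3    -1/3 ]

inverse = [8/9 -23/9 -13/18; -2/3 7/3 2/3; 1/3 -4/3 -1/3]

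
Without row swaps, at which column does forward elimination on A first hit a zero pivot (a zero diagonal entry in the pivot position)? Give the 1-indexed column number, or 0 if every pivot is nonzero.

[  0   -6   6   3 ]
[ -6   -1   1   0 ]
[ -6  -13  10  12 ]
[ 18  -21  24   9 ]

Naive forward elimination:
Pivot entry (1,1) is zero but row 2 has -6 in column 1 -> naive elimination stops; a row interchange (e.g. R1 <-> R2) would be required here.

first zero-pivot column = 1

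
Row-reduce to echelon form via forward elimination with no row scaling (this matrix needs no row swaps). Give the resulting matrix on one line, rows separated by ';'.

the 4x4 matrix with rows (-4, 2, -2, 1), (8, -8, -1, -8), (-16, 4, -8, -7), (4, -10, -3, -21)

REF = [-4 2 -2 1; 0 -4 -5 -6; 0 0 5 -5; 0 0 0 -3]

Forward elimination:
R2 <- R2 - (-2)*R1:  [  0  -4  -5  -6 ]
R3 <- R3 - (4)*R1:  [   0   -4    0  -11 ]
R4 <- R4 - (-1)*R1:  [   0   -8   -5  -20 ]
R3 <- R3 - (1)*R2:  [  0   0   5  -5 ]
R4 <- R4 - (2)*R2:  [  0   0   5  -8 ]
R4 <- R4 - (1)*R3:  [  0   0   0  -3 ]
Row echelon form:
[ -4   2  -2   1 ]
[  0  -4  -5  -6 ]
[  0   0   5  -5 ]
[  0   0   0  -3 ]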